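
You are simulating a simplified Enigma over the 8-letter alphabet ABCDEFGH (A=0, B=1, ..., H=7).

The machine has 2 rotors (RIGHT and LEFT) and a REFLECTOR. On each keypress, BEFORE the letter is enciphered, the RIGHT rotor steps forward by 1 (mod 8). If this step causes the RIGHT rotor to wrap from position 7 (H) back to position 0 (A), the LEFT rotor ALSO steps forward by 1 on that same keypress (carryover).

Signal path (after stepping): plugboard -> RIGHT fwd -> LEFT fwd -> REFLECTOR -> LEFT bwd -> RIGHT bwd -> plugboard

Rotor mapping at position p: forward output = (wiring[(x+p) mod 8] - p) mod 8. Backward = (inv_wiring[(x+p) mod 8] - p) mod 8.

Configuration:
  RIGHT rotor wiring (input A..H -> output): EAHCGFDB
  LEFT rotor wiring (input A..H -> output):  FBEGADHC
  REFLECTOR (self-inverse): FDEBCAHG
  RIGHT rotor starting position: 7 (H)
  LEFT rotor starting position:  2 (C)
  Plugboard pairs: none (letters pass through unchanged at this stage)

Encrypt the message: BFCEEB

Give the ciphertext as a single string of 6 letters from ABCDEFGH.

Answer: CCHHCC

Derivation:
Char 1 ('B'): step: R->0, L->3 (L advanced); B->plug->B->R->A->L->D->refl->B->L'->H->R'->C->plug->C
Char 2 ('F'): step: R->1, L=3; F->plug->F->R->C->L->A->refl->F->L'->B->R'->C->plug->C
Char 3 ('C'): step: R->2, L=3; C->plug->C->R->E->L->H->refl->G->L'->G->R'->H->plug->H
Char 4 ('E'): step: R->3, L=3; E->plug->E->R->G->L->G->refl->H->L'->E->R'->H->plug->H
Char 5 ('E'): step: R->4, L=3; E->plug->E->R->A->L->D->refl->B->L'->H->R'->C->plug->C
Char 6 ('B'): step: R->5, L=3; B->plug->B->R->G->L->G->refl->H->L'->E->R'->C->plug->C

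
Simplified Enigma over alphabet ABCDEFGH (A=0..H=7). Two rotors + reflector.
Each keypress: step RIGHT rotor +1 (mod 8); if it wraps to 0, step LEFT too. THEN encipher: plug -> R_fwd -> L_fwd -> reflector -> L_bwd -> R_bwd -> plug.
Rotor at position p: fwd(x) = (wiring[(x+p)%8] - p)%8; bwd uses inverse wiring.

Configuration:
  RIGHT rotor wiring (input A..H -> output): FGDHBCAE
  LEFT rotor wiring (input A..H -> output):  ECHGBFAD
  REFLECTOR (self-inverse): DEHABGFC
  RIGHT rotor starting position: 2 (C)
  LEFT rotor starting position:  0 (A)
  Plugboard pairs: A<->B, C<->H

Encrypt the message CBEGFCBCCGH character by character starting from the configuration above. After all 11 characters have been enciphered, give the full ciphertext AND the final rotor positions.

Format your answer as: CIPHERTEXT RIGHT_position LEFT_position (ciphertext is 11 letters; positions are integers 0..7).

Char 1 ('C'): step: R->3, L=0; C->plug->H->R->A->L->E->refl->B->L'->E->R'->A->plug->B
Char 2 ('B'): step: R->4, L=0; B->plug->A->R->F->L->F->refl->G->L'->D->R'->H->plug->C
Char 3 ('E'): step: R->5, L=0; E->plug->E->R->B->L->C->refl->H->L'->C->R'->G->plug->G
Char 4 ('G'): step: R->6, L=0; G->plug->G->R->D->L->G->refl->F->L'->F->R'->E->plug->E
Char 5 ('F'): step: R->7, L=0; F->plug->F->R->C->L->H->refl->C->L'->B->R'->H->plug->C
Char 6 ('C'): step: R->0, L->1 (L advanced); C->plug->H->R->E->L->E->refl->B->L'->A->R'->G->plug->G
Char 7 ('B'): step: R->1, L=1; B->plug->A->R->F->L->H->refl->C->L'->G->R'->C->plug->H
Char 8 ('C'): step: R->2, L=1; C->plug->H->R->E->L->E->refl->B->L'->A->R'->D->plug->D
Char 9 ('C'): step: R->3, L=1; C->plug->H->R->A->L->B->refl->E->L'->E->R'->A->plug->B
Char 10 ('G'): step: R->4, L=1; G->plug->G->R->H->L->D->refl->A->L'->D->R'->H->plug->C
Char 11 ('H'): step: R->5, L=1; H->plug->C->R->H->L->D->refl->A->L'->D->R'->B->plug->A
Final: ciphertext=BCGECGHDBCA, RIGHT=5, LEFT=1

Answer: BCGECGHDBCA 5 1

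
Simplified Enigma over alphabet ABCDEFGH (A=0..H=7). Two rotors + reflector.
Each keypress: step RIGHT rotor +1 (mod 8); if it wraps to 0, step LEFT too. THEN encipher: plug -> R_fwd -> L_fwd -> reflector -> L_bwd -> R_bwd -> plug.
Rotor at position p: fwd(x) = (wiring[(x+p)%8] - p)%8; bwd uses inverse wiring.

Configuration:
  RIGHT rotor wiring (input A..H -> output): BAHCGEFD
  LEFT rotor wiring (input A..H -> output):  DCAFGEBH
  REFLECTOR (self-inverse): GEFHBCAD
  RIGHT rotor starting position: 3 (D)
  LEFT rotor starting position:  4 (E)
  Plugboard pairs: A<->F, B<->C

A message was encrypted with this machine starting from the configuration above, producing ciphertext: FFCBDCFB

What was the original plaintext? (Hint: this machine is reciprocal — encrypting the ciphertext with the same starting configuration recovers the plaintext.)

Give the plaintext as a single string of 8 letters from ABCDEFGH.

Char 1 ('F'): step: R->4, L=4; F->plug->A->R->C->L->F->refl->C->L'->A->R'->B->plug->C
Char 2 ('F'): step: R->5, L=4; F->plug->A->R->H->L->B->refl->E->L'->G->R'->C->plug->B
Char 3 ('C'): step: R->6, L=4; C->plug->B->R->F->L->G->refl->A->L'->B->R'->E->plug->E
Char 4 ('B'): step: R->7, L=4; B->plug->C->R->B->L->A->refl->G->L'->F->R'->G->plug->G
Char 5 ('D'): step: R->0, L->5 (L advanced); D->plug->D->R->C->L->C->refl->F->L'->E->R'->F->plug->A
Char 6 ('C'): step: R->1, L=5; C->plug->B->R->G->L->A->refl->G->L'->D->R'->E->plug->E
Char 7 ('F'): step: R->2, L=5; F->plug->A->R->F->L->D->refl->H->L'->A->R'->B->plug->C
Char 8 ('B'): step: R->3, L=5; B->plug->C->R->B->L->E->refl->B->L'->H->R'->A->plug->F

Answer: CBEGAECF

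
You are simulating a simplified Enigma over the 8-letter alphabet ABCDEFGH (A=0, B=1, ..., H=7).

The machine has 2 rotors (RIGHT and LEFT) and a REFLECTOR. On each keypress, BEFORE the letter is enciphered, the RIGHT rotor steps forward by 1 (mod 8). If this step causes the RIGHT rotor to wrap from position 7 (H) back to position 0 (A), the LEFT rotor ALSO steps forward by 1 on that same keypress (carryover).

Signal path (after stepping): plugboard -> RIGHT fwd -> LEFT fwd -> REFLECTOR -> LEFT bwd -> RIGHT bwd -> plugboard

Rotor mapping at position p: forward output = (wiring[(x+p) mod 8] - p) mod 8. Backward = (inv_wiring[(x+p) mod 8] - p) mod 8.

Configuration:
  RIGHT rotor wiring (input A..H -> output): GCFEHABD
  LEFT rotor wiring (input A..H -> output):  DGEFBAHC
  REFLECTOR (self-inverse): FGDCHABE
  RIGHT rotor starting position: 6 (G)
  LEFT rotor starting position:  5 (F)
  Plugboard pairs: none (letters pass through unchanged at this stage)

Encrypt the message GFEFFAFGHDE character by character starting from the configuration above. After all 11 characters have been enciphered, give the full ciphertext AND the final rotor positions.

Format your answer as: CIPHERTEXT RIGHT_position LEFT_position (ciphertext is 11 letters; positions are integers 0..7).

Char 1 ('G'): step: R->7, L=5; G->plug->G->R->B->L->C->refl->D->L'->A->R'->F->plug->F
Char 2 ('F'): step: R->0, L->6 (L advanced); F->plug->F->R->A->L->B->refl->G->L'->E->R'->D->plug->D
Char 3 ('E'): step: R->1, L=6; E->plug->E->R->H->L->C->refl->D->L'->G->R'->D->plug->D
Char 4 ('F'): step: R->2, L=6; F->plug->F->R->B->L->E->refl->H->L'->F->R'->C->plug->C
Char 5 ('F'): step: R->3, L=6; F->plug->F->R->D->L->A->refl->F->L'->C->R'->H->plug->H
Char 6 ('A'): step: R->4, L=6; A->plug->A->R->D->L->A->refl->F->L'->C->R'->E->plug->E
Char 7 ('F'): step: R->5, L=6; F->plug->F->R->A->L->B->refl->G->L'->E->R'->B->plug->B
Char 8 ('G'): step: R->6, L=6; G->plug->G->R->B->L->E->refl->H->L'->F->R'->B->plug->B
Char 9 ('H'): step: R->7, L=6; H->plug->H->R->C->L->F->refl->A->L'->D->R'->C->plug->C
Char 10 ('D'): step: R->0, L->7 (L advanced); D->plug->D->R->E->L->G->refl->B->L'->G->R'->A->plug->A
Char 11 ('E'): step: R->1, L=7; E->plug->E->R->H->L->A->refl->F->L'->D->R'->C->plug->C
Final: ciphertext=FDDCHEBBCAC, RIGHT=1, LEFT=7

Answer: FDDCHEBBCAC 1 7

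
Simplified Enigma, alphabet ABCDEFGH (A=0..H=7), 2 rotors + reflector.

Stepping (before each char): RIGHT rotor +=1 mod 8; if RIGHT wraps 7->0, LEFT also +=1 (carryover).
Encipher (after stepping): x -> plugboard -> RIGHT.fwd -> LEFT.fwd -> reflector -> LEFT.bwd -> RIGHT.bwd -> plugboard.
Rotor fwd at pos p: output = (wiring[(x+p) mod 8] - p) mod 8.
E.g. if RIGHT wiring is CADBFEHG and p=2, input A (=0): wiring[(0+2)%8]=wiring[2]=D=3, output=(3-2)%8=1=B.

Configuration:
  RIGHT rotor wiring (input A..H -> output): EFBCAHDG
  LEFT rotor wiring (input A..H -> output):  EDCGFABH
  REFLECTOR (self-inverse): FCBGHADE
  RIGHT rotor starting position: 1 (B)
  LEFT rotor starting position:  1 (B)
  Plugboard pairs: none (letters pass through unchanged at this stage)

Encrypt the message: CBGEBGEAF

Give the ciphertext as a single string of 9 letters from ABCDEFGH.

Answer: AGDCHFBCE

Derivation:
Char 1 ('C'): step: R->2, L=1; C->plug->C->R->G->L->G->refl->D->L'->H->R'->A->plug->A
Char 2 ('B'): step: R->3, L=1; B->plug->B->R->F->L->A->refl->F->L'->C->R'->G->plug->G
Char 3 ('G'): step: R->4, L=1; G->plug->G->R->F->L->A->refl->F->L'->C->R'->D->plug->D
Char 4 ('E'): step: R->5, L=1; E->plug->E->R->A->L->C->refl->B->L'->B->R'->C->plug->C
Char 5 ('B'): step: R->6, L=1; B->plug->B->R->A->L->C->refl->B->L'->B->R'->H->plug->H
Char 6 ('G'): step: R->7, L=1; G->plug->G->R->A->L->C->refl->B->L'->B->R'->F->plug->F
Char 7 ('E'): step: R->0, L->2 (L advanced); E->plug->E->R->A->L->A->refl->F->L'->F->R'->B->plug->B
Char 8 ('A'): step: R->1, L=2; A->plug->A->R->E->L->H->refl->E->L'->B->R'->C->plug->C
Char 9 ('F'): step: R->2, L=2; F->plug->F->R->E->L->H->refl->E->L'->B->R'->E->plug->E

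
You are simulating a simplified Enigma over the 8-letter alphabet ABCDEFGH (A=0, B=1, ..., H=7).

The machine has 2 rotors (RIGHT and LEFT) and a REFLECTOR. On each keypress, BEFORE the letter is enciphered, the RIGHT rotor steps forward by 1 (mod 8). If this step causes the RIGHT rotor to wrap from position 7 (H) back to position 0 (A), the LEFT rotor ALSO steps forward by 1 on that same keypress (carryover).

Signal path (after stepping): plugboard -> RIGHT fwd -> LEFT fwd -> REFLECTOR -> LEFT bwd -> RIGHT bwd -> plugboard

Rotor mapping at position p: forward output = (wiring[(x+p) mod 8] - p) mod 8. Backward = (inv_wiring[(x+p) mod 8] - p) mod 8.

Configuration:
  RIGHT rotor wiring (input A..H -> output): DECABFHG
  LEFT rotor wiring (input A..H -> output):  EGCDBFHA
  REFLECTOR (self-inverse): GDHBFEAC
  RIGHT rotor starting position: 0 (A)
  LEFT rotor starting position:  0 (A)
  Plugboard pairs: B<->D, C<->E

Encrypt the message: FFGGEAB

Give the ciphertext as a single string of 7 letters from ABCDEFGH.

Answer: HBHBCHD

Derivation:
Char 1 ('F'): step: R->1, L=0; F->plug->F->R->G->L->H->refl->C->L'->C->R'->H->plug->H
Char 2 ('F'): step: R->2, L=0; F->plug->F->R->E->L->B->refl->D->L'->D->R'->D->plug->B
Char 3 ('G'): step: R->3, L=0; G->plug->G->R->B->L->G->refl->A->L'->H->R'->H->plug->H
Char 4 ('G'): step: R->4, L=0; G->plug->G->R->G->L->H->refl->C->L'->C->R'->D->plug->B
Char 5 ('E'): step: R->5, L=0; E->plug->C->R->B->L->G->refl->A->L'->H->R'->E->plug->C
Char 6 ('A'): step: R->6, L=0; A->plug->A->R->B->L->G->refl->A->L'->H->R'->H->plug->H
Char 7 ('B'): step: R->7, L=0; B->plug->D->R->D->L->D->refl->B->L'->E->R'->B->plug->D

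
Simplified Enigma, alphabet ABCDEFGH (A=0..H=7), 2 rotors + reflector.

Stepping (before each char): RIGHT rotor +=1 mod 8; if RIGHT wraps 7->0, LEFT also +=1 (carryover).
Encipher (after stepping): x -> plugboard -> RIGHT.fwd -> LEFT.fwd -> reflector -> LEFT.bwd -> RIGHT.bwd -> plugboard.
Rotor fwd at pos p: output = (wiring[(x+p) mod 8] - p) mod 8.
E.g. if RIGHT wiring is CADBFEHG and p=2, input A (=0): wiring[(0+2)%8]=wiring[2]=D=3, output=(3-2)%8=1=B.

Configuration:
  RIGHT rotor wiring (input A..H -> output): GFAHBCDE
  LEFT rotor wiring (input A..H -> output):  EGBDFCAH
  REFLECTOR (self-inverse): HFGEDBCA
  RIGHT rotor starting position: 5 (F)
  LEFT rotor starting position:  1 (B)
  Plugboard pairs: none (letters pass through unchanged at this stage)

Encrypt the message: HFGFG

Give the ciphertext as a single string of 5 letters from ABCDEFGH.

Char 1 ('H'): step: R->6, L=1; H->plug->H->R->E->L->B->refl->F->L'->A->R'->C->plug->C
Char 2 ('F'): step: R->7, L=1; F->plug->F->R->C->L->C->refl->G->L'->G->R'->C->plug->C
Char 3 ('G'): step: R->0, L->2 (L advanced); G->plug->G->R->D->L->A->refl->H->L'->A->R'->C->plug->C
Char 4 ('F'): step: R->1, L=2; F->plug->F->R->C->L->D->refl->E->L'->H->R'->B->plug->B
Char 5 ('G'): step: R->2, L=2; G->plug->G->R->E->L->G->refl->C->L'->G->R'->A->plug->A

Answer: CCCBA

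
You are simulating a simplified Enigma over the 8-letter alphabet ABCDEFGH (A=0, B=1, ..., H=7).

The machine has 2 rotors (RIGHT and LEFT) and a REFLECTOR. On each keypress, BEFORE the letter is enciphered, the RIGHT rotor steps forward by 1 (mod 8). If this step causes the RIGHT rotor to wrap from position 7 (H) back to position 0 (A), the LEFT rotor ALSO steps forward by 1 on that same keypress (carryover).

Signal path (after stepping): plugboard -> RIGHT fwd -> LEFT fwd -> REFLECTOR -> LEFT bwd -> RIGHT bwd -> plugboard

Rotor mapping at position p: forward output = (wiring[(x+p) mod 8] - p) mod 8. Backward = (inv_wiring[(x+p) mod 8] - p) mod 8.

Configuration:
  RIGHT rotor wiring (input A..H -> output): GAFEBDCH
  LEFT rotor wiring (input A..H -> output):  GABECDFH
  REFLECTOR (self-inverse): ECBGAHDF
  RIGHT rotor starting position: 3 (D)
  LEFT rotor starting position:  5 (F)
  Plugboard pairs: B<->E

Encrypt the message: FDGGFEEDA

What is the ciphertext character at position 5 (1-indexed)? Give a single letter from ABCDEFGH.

Char 1 ('F'): step: R->4, L=5; F->plug->F->R->E->L->D->refl->G->L'->A->R'->H->plug->H
Char 2 ('D'): step: R->5, L=5; D->plug->D->R->B->L->A->refl->E->L'->F->R'->B->plug->E
Char 3 ('G'): step: R->6, L=5; G->plug->G->R->D->L->B->refl->C->L'->C->R'->D->plug->D
Char 4 ('G'): step: R->7, L=5; G->plug->G->R->E->L->D->refl->G->L'->A->R'->A->plug->A
Char 5 ('F'): step: R->0, L->6 (L advanced); F->plug->F->R->D->L->C->refl->B->L'->B->R'->E->plug->B

B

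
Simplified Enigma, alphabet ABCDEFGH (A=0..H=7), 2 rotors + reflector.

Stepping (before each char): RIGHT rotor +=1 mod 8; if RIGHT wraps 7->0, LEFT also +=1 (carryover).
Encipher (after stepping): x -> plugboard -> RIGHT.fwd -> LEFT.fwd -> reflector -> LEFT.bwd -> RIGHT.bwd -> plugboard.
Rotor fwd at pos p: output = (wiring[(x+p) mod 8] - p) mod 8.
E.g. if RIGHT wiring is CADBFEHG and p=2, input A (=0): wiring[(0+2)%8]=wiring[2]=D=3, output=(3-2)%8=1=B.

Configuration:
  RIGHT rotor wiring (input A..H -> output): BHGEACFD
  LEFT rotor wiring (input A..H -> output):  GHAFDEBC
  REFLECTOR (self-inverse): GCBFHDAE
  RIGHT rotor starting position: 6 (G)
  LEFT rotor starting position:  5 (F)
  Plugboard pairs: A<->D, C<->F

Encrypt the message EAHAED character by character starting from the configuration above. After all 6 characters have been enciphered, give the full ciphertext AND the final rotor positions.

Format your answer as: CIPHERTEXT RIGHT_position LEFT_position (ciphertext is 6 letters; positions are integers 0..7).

Answer: BHDFCC 4 6

Derivation:
Char 1 ('E'): step: R->7, L=5; E->plug->E->R->F->L->D->refl->F->L'->C->R'->B->plug->B
Char 2 ('A'): step: R->0, L->6 (L advanced); A->plug->D->R->E->L->C->refl->B->L'->D->R'->H->plug->H
Char 3 ('H'): step: R->1, L=6; H->plug->H->R->A->L->D->refl->F->L'->G->R'->A->plug->D
Char 4 ('A'): step: R->2, L=6; A->plug->D->R->A->L->D->refl->F->L'->G->R'->C->plug->F
Char 5 ('E'): step: R->3, L=6; E->plug->E->R->A->L->D->refl->F->L'->G->R'->F->plug->C
Char 6 ('D'): step: R->4, L=6; D->plug->A->R->E->L->C->refl->B->L'->D->R'->F->plug->C
Final: ciphertext=BHDFCC, RIGHT=4, LEFT=6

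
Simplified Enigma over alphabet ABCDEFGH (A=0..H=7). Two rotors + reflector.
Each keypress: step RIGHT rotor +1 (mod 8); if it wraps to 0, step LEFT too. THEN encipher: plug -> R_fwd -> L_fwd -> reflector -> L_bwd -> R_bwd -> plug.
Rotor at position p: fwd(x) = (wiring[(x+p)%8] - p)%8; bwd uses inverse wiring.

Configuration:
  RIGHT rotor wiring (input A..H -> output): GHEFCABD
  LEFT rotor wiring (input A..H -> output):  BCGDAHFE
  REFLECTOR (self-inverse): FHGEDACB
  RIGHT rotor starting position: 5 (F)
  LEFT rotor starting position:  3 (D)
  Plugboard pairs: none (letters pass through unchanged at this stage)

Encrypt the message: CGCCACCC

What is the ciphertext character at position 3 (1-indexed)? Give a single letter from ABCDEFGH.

Char 1 ('C'): step: R->6, L=3; C->plug->C->R->A->L->A->refl->F->L'->B->R'->D->plug->D
Char 2 ('G'): step: R->7, L=3; G->plug->G->R->B->L->F->refl->A->L'->A->R'->C->plug->C
Char 3 ('C'): step: R->0, L->4 (L advanced); C->plug->C->R->E->L->F->refl->A->L'->D->R'->H->plug->H

H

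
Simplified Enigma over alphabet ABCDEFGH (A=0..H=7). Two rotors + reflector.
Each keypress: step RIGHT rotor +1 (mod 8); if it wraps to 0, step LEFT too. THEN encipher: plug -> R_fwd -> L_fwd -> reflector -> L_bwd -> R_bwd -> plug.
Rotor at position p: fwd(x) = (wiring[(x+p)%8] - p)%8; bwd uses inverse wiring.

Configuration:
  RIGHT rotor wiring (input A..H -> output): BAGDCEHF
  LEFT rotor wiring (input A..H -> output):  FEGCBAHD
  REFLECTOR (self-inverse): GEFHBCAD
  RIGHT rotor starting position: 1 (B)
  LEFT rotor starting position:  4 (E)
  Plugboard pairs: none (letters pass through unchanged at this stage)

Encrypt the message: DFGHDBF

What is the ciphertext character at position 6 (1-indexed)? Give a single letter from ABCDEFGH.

Char 1 ('D'): step: R->2, L=4; D->plug->D->R->C->L->D->refl->H->L'->D->R'->F->plug->F
Char 2 ('F'): step: R->3, L=4; F->plug->F->R->G->L->C->refl->F->L'->A->R'->A->plug->A
Char 3 ('G'): step: R->4, L=4; G->plug->G->R->C->L->D->refl->H->L'->D->R'->C->plug->C
Char 4 ('H'): step: R->5, L=4; H->plug->H->R->F->L->A->refl->G->L'->H->R'->A->plug->A
Char 5 ('D'): step: R->6, L=4; D->plug->D->R->C->L->D->refl->H->L'->D->R'->C->plug->C
Char 6 ('B'): step: R->7, L=4; B->plug->B->R->C->L->D->refl->H->L'->D->R'->F->plug->F

F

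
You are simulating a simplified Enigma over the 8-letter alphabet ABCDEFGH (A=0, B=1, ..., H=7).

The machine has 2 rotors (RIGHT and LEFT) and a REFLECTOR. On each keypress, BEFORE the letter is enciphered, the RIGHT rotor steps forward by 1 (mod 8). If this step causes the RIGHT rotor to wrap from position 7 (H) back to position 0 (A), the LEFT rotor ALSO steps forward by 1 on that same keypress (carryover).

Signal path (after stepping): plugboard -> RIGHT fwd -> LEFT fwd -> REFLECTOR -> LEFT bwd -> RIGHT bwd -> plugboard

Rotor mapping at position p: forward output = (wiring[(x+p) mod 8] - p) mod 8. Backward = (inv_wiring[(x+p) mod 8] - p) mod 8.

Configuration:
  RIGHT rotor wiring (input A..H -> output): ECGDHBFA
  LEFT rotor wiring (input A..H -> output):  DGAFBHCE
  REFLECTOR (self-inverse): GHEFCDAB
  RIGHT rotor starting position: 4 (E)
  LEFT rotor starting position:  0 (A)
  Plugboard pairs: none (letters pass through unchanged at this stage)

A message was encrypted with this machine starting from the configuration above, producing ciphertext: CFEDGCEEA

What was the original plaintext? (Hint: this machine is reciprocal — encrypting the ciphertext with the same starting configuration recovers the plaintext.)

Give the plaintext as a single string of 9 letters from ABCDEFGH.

Answer: BDBACBFFC

Derivation:
Char 1 ('C'): step: R->5, L=0; C->plug->C->R->D->L->F->refl->D->L'->A->R'->B->plug->B
Char 2 ('F'): step: R->6, L=0; F->plug->F->R->F->L->H->refl->B->L'->E->R'->D->plug->D
Char 3 ('E'): step: R->7, L=0; E->plug->E->R->E->L->B->refl->H->L'->F->R'->B->plug->B
Char 4 ('D'): step: R->0, L->1 (L advanced); D->plug->D->R->D->L->A->refl->G->L'->E->R'->A->plug->A
Char 5 ('G'): step: R->1, L=1; G->plug->G->R->H->L->C->refl->E->L'->C->R'->C->plug->C
Char 6 ('C'): step: R->2, L=1; C->plug->C->R->F->L->B->refl->H->L'->B->R'->B->plug->B
Char 7 ('E'): step: R->3, L=1; E->plug->E->R->F->L->B->refl->H->L'->B->R'->F->plug->F
Char 8 ('E'): step: R->4, L=1; E->plug->E->R->A->L->F->refl->D->L'->G->R'->F->plug->F
Char 9 ('A'): step: R->5, L=1; A->plug->A->R->E->L->G->refl->A->L'->D->R'->C->plug->C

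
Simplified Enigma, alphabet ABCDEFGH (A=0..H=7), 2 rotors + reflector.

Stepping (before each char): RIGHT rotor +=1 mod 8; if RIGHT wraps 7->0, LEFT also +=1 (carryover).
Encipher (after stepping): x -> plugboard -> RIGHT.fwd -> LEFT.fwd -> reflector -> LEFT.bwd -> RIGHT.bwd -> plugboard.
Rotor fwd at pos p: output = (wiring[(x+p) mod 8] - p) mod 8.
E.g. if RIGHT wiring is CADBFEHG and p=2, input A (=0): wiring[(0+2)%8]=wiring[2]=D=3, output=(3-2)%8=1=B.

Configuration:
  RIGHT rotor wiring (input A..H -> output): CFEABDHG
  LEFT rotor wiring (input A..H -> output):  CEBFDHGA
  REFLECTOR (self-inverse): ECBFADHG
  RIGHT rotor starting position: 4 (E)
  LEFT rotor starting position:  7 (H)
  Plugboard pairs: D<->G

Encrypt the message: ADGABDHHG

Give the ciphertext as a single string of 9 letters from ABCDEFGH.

Char 1 ('A'): step: R->5, L=7; A->plug->A->R->G->L->A->refl->E->L'->F->R'->D->plug->G
Char 2 ('D'): step: R->6, L=7; D->plug->G->R->D->L->C->refl->B->L'->A->R'->B->plug->B
Char 3 ('G'): step: R->7, L=7; G->plug->D->R->F->L->E->refl->A->L'->G->R'->C->plug->C
Char 4 ('A'): step: R->0, L->0 (L advanced); A->plug->A->R->C->L->B->refl->C->L'->A->R'->D->plug->G
Char 5 ('B'): step: R->1, L=0; B->plug->B->R->D->L->F->refl->D->L'->E->R'->A->plug->A
Char 6 ('D'): step: R->2, L=0; D->plug->G->R->A->L->C->refl->B->L'->C->R'->A->plug->A
Char 7 ('H'): step: R->3, L=0; H->plug->H->R->B->L->E->refl->A->L'->H->R'->F->plug->F
Char 8 ('H'): step: R->4, L=0; H->plug->H->R->E->L->D->refl->F->L'->D->R'->C->plug->C
Char 9 ('G'): step: R->5, L=0; G->plug->D->R->F->L->H->refl->G->L'->G->R'->A->plug->A

Answer: GBCGAAFCA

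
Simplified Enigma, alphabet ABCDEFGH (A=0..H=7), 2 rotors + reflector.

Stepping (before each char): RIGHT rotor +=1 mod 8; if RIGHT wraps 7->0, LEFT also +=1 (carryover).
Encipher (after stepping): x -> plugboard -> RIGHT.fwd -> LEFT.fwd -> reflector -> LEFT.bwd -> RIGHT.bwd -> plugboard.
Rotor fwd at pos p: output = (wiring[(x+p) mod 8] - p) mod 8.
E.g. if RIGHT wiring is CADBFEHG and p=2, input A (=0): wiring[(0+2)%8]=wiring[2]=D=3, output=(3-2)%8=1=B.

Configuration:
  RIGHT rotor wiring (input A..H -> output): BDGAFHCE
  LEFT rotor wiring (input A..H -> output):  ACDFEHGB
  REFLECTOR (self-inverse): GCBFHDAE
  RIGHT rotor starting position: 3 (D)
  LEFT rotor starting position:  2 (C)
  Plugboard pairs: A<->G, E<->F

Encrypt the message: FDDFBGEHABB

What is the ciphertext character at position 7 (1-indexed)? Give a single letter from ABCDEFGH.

Char 1 ('F'): step: R->4, L=2; F->plug->E->R->F->L->H->refl->E->L'->E->R'->H->plug->H
Char 2 ('D'): step: R->5, L=2; D->plug->D->R->E->L->E->refl->H->L'->F->R'->B->plug->B
Char 3 ('D'): step: R->6, L=2; D->plug->D->R->F->L->H->refl->E->L'->E->R'->A->plug->G
Char 4 ('F'): step: R->7, L=2; F->plug->E->R->B->L->D->refl->F->L'->D->R'->H->plug->H
Char 5 ('B'): step: R->0, L->3 (L advanced); B->plug->B->R->D->L->D->refl->F->L'->F->R'->E->plug->F
Char 6 ('G'): step: R->1, L=3; G->plug->A->R->C->L->E->refl->H->L'->G->R'->E->plug->F
Char 7 ('E'): step: R->2, L=3; E->plug->F->R->C->L->E->refl->H->L'->G->R'->B->plug->B

B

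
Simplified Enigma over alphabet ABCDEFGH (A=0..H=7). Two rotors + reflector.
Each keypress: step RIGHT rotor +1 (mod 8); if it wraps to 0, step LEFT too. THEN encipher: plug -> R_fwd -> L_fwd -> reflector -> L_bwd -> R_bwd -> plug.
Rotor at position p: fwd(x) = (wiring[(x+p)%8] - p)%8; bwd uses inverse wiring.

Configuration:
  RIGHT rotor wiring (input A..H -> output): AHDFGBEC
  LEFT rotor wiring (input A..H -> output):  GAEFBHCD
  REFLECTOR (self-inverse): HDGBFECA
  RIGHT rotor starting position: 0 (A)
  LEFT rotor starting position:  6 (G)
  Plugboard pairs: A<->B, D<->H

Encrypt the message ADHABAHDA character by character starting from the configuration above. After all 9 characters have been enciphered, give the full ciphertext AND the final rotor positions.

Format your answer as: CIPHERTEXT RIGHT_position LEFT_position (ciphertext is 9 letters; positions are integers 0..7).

Answer: HEDBHDBAD 1 7

Derivation:
Char 1 ('A'): step: R->1, L=6; A->plug->B->R->C->L->A->refl->H->L'->F->R'->D->plug->H
Char 2 ('D'): step: R->2, L=6; D->plug->H->R->F->L->H->refl->A->L'->C->R'->E->plug->E
Char 3 ('H'): step: R->3, L=6; H->plug->D->R->B->L->F->refl->E->L'->A->R'->H->plug->D
Char 4 ('A'): step: R->4, L=6; A->plug->B->R->F->L->H->refl->A->L'->C->R'->A->plug->B
Char 5 ('B'): step: R->5, L=6; B->plug->A->R->E->L->G->refl->C->L'->D->R'->D->plug->H
Char 6 ('A'): step: R->6, L=6; A->plug->B->R->E->L->G->refl->C->L'->D->R'->H->plug->D
Char 7 ('H'): step: R->7, L=6; H->plug->D->R->E->L->G->refl->C->L'->D->R'->A->plug->B
Char 8 ('D'): step: R->0, L->7 (L advanced); D->plug->H->R->C->L->B->refl->D->L'->H->R'->B->plug->A
Char 9 ('A'): step: R->1, L=7; A->plug->B->R->C->L->B->refl->D->L'->H->R'->H->plug->D
Final: ciphertext=HEDBHDBAD, RIGHT=1, LEFT=7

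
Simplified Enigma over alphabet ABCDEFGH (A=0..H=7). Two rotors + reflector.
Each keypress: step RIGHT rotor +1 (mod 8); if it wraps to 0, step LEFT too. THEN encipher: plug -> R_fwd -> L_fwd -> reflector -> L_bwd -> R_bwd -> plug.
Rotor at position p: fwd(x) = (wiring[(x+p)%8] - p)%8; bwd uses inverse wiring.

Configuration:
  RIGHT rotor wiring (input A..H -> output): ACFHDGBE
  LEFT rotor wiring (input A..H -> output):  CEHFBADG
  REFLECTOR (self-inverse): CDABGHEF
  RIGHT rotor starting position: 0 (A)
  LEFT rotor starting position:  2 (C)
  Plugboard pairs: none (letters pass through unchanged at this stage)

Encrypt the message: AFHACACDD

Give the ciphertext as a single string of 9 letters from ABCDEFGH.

Char 1 ('A'): step: R->1, L=2; A->plug->A->R->B->L->D->refl->B->L'->E->R'->B->plug->B
Char 2 ('F'): step: R->2, L=2; F->plug->F->R->C->L->H->refl->F->L'->A->R'->H->plug->H
Char 3 ('H'): step: R->3, L=2; H->plug->H->R->C->L->H->refl->F->L'->A->R'->B->plug->B
Char 4 ('A'): step: R->4, L=2; A->plug->A->R->H->L->C->refl->A->L'->G->R'->F->plug->F
Char 5 ('C'): step: R->5, L=2; C->plug->C->R->H->L->C->refl->A->L'->G->R'->H->plug->H
Char 6 ('A'): step: R->6, L=2; A->plug->A->R->D->L->G->refl->E->L'->F->R'->G->plug->G
Char 7 ('C'): step: R->7, L=2; C->plug->C->R->D->L->G->refl->E->L'->F->R'->A->plug->A
Char 8 ('D'): step: R->0, L->3 (L advanced); D->plug->D->R->H->L->E->refl->G->L'->B->R'->G->plug->G
Char 9 ('D'): step: R->1, L=3; D->plug->D->R->C->L->F->refl->H->L'->F->R'->E->plug->E

Answer: BHBFHGAGE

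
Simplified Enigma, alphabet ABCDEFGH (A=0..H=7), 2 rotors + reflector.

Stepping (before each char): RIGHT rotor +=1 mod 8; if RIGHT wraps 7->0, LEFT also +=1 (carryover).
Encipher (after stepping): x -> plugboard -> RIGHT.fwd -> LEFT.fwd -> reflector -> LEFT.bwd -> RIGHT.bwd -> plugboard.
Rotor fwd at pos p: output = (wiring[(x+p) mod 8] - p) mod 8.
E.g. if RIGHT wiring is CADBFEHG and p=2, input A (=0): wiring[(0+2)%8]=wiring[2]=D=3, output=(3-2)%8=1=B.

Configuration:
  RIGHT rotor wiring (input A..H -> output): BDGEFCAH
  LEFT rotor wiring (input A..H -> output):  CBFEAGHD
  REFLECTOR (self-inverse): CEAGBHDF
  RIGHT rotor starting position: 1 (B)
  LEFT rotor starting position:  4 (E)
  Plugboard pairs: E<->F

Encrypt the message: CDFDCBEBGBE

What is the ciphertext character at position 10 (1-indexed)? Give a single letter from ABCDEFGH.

Char 1 ('C'): step: R->2, L=4; C->plug->C->R->D->L->H->refl->F->L'->F->R'->F->plug->E
Char 2 ('D'): step: R->3, L=4; D->plug->D->R->F->L->F->refl->H->L'->D->R'->H->plug->H
Char 3 ('F'): step: R->4, L=4; F->plug->E->R->F->L->F->refl->H->L'->D->R'->D->plug->D
Char 4 ('D'): step: R->5, L=4; D->plug->D->R->E->L->G->refl->D->L'->C->R'->C->plug->C
Char 5 ('C'): step: R->6, L=4; C->plug->C->R->D->L->H->refl->F->L'->F->R'->D->plug->D
Char 6 ('B'): step: R->7, L=4; B->plug->B->R->C->L->D->refl->G->L'->E->R'->C->plug->C
Char 7 ('E'): step: R->0, L->5 (L advanced); E->plug->F->R->C->L->G->refl->D->L'->H->R'->H->plug->H
Char 8 ('B'): step: R->1, L=5; B->plug->B->R->F->L->A->refl->C->L'->B->R'->E->plug->F
Char 9 ('G'): step: R->2, L=5; G->plug->G->R->H->L->D->refl->G->L'->C->R'->B->plug->B
Char 10 ('B'): step: R->3, L=5; B->plug->B->R->C->L->G->refl->D->L'->H->R'->C->plug->C

C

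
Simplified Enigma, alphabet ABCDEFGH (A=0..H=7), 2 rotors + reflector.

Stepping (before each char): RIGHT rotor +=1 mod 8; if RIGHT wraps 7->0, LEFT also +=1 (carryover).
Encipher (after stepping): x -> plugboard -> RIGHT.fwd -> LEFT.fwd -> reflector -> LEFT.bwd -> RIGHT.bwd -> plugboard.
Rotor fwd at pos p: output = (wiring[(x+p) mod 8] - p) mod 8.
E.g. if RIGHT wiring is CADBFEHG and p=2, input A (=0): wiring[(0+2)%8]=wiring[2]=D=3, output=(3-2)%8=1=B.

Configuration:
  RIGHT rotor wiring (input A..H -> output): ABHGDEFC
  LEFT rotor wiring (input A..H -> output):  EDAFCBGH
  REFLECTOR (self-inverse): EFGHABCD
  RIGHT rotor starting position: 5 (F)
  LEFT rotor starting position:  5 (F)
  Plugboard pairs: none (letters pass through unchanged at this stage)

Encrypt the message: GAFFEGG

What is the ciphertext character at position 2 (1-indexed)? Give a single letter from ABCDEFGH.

Char 1 ('G'): step: R->6, L=5; G->plug->G->R->F->L->D->refl->H->L'->D->R'->D->plug->D
Char 2 ('A'): step: R->7, L=5; A->plug->A->R->D->L->H->refl->D->L'->F->R'->G->plug->G

G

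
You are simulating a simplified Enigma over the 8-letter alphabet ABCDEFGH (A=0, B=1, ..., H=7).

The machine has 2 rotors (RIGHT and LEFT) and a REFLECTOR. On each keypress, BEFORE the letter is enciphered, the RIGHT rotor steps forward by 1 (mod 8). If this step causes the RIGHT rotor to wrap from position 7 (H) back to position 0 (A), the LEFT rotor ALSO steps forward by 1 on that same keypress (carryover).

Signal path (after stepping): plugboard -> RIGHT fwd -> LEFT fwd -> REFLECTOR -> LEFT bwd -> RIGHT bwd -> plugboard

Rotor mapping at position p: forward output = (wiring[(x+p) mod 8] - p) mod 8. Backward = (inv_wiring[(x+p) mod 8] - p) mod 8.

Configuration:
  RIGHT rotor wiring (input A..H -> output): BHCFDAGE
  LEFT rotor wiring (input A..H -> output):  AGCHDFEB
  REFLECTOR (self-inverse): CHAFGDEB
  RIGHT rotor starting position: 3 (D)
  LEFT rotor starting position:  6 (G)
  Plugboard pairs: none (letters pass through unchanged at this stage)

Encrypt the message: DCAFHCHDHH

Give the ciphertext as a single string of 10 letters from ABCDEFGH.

Char 1 ('D'): step: R->4, L=6; D->plug->D->R->A->L->G->refl->E->L'->E->R'->B->plug->B
Char 2 ('C'): step: R->5, L=6; C->plug->C->R->H->L->H->refl->B->L'->F->R'->F->plug->F
Char 3 ('A'): step: R->6, L=6; A->plug->A->R->A->L->G->refl->E->L'->E->R'->E->plug->E
Char 4 ('F'): step: R->7, L=6; F->plug->F->R->E->L->E->refl->G->L'->A->R'->C->plug->C
Char 5 ('H'): step: R->0, L->7 (L advanced); H->plug->H->R->E->L->A->refl->C->L'->A->R'->F->plug->F
Char 6 ('C'): step: R->1, L=7; C->plug->C->R->E->L->A->refl->C->L'->A->R'->H->plug->H
Char 7 ('H'): step: R->2, L=7; H->plug->H->R->F->L->E->refl->G->L'->G->R'->D->plug->D
Char 8 ('D'): step: R->3, L=7; D->plug->D->R->D->L->D->refl->F->L'->H->R'->H->plug->H
Char 9 ('H'): step: R->4, L=7; H->plug->H->R->B->L->B->refl->H->L'->C->R'->C->plug->C
Char 10 ('H'): step: R->5, L=7; H->plug->H->R->G->L->G->refl->E->L'->F->R'->F->plug->F

Answer: BFECFHDHCF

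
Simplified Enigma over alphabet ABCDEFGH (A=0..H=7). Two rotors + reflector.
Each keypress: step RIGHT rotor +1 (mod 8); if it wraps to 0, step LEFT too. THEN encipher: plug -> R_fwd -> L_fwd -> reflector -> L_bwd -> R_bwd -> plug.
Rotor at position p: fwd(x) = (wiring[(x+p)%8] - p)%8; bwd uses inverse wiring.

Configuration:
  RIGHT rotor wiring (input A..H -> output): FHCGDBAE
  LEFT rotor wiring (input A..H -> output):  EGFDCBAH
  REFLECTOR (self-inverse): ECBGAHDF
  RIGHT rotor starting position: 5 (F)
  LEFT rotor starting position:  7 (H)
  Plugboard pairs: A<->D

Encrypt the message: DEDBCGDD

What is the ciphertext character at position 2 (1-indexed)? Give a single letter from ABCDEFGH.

Char 1 ('D'): step: R->6, L=7; D->plug->A->R->C->L->H->refl->F->L'->B->R'->D->plug->A
Char 2 ('E'): step: R->7, L=7; E->plug->E->R->H->L->B->refl->C->L'->G->R'->B->plug->B

B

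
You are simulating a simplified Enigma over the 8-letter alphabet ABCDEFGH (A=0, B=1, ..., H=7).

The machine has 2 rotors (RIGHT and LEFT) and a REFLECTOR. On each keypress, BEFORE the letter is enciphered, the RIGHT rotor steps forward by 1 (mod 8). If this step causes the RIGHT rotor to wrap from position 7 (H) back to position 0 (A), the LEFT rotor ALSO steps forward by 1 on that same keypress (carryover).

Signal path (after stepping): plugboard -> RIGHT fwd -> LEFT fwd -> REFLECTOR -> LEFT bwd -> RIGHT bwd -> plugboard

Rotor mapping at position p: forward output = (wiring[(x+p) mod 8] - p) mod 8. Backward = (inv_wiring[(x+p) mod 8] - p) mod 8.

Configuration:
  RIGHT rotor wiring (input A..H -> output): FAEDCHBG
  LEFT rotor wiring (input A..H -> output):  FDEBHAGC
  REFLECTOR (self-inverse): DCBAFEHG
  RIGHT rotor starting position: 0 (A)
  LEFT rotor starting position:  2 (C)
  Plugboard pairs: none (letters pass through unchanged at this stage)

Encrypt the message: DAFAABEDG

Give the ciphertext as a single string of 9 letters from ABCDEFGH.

Char 1 ('D'): step: R->1, L=2; D->plug->D->R->B->L->H->refl->G->L'->D->R'->B->plug->B
Char 2 ('A'): step: R->2, L=2; A->plug->A->R->C->L->F->refl->E->L'->E->R'->F->plug->F
Char 3 ('F'): step: R->3, L=2; F->plug->F->R->C->L->F->refl->E->L'->E->R'->C->plug->C
Char 4 ('A'): step: R->4, L=2; A->plug->A->R->G->L->D->refl->A->L'->F->R'->C->plug->C
Char 5 ('A'): step: R->5, L=2; A->plug->A->R->C->L->F->refl->E->L'->E->R'->B->plug->B
Char 6 ('B'): step: R->6, L=2; B->plug->B->R->A->L->C->refl->B->L'->H->R'->C->plug->C
Char 7 ('E'): step: R->7, L=2; E->plug->E->R->E->L->E->refl->F->L'->C->R'->H->plug->H
Char 8 ('D'): step: R->0, L->3 (L advanced); D->plug->D->R->D->L->D->refl->A->L'->G->R'->H->plug->H
Char 9 ('G'): step: R->1, L=3; G->plug->G->R->F->L->C->refl->B->L'->H->R'->A->plug->A

Answer: BFCCBCHHA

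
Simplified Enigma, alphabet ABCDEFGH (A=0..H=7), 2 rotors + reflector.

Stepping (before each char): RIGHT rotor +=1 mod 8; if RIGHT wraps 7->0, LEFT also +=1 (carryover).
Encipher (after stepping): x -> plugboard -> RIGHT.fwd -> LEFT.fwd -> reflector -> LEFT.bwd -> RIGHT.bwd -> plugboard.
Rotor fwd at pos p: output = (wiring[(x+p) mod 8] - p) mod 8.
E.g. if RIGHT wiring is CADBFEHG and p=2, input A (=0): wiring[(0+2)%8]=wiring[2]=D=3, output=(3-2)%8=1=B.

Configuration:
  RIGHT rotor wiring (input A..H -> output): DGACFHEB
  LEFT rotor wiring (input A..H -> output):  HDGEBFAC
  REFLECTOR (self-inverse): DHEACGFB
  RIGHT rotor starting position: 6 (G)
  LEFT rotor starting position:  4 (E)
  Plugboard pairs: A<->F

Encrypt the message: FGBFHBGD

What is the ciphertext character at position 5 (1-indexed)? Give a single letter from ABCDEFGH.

Char 1 ('F'): step: R->7, L=4; F->plug->A->R->C->L->E->refl->C->L'->G->R'->F->plug->A
Char 2 ('G'): step: R->0, L->5 (L advanced); G->plug->G->R->E->L->G->refl->F->L'->C->R'->D->plug->D
Char 3 ('B'): step: R->1, L=5; B->plug->B->R->H->L->E->refl->C->L'->D->R'->F->plug->A
Char 4 ('F'): step: R->2, L=5; F->plug->A->R->G->L->H->refl->B->L'->F->R'->D->plug->D
Char 5 ('H'): step: R->3, L=5; H->plug->H->R->F->L->B->refl->H->L'->G->R'->E->plug->E

E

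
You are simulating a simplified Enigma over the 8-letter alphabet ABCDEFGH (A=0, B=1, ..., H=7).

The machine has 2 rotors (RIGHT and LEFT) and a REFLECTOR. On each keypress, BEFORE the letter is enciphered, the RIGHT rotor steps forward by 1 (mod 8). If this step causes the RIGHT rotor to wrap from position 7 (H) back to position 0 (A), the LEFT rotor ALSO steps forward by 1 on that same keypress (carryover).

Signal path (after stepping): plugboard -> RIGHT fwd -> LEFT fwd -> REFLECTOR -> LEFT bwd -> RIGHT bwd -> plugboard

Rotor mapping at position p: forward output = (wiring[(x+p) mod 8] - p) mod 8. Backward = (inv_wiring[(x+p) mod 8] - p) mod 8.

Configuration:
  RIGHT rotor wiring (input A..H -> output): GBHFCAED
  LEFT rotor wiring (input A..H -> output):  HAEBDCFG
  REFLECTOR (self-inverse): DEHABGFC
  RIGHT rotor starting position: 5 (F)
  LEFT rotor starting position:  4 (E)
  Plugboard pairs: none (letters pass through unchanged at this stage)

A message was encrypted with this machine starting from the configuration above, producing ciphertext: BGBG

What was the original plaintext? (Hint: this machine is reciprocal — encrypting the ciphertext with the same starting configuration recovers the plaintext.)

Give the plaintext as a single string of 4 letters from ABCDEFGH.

Answer: HBGB

Derivation:
Char 1 ('B'): step: R->6, L=4; B->plug->B->R->F->L->E->refl->B->L'->C->R'->H->plug->H
Char 2 ('G'): step: R->7, L=4; G->plug->G->R->B->L->G->refl->F->L'->H->R'->B->plug->B
Char 3 ('B'): step: R->0, L->5 (L advanced); B->plug->B->R->B->L->A->refl->D->L'->E->R'->G->plug->G
Char 4 ('G'): step: R->1, L=5; G->plug->G->R->C->L->B->refl->E->L'->G->R'->B->plug->B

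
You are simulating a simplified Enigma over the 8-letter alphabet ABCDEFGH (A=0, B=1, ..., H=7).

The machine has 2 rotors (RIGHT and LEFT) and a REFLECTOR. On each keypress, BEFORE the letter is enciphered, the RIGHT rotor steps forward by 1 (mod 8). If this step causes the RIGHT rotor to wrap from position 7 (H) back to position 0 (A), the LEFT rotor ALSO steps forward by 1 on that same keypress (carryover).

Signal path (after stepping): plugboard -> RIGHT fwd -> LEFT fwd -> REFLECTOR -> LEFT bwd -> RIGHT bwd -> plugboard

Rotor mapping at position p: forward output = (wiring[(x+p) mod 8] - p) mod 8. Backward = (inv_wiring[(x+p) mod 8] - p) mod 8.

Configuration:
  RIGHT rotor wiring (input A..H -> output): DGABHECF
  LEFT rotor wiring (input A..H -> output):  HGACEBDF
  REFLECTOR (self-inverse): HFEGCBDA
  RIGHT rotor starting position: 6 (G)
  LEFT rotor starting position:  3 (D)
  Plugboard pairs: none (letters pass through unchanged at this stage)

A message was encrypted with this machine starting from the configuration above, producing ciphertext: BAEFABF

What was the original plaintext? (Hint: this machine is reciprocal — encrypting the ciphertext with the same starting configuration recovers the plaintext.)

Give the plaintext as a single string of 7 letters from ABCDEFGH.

Char 1 ('B'): step: R->7, L=3; B->plug->B->R->E->L->C->refl->E->L'->F->R'->G->plug->G
Char 2 ('A'): step: R->0, L->4 (L advanced); A->plug->A->R->D->L->B->refl->F->L'->B->R'->D->plug->D
Char 3 ('E'): step: R->1, L=4; E->plug->E->R->D->L->B->refl->F->L'->B->R'->F->plug->F
Char 4 ('F'): step: R->2, L=4; F->plug->F->R->D->L->B->refl->F->L'->B->R'->G->plug->G
Char 5 ('A'): step: R->3, L=4; A->plug->A->R->G->L->E->refl->C->L'->F->R'->H->plug->H
Char 6 ('B'): step: R->4, L=4; B->plug->B->R->A->L->A->refl->H->L'->C->R'->F->plug->F
Char 7 ('F'): step: R->5, L=4; F->plug->F->R->D->L->B->refl->F->L'->B->R'->E->plug->E

Answer: GDFGHFE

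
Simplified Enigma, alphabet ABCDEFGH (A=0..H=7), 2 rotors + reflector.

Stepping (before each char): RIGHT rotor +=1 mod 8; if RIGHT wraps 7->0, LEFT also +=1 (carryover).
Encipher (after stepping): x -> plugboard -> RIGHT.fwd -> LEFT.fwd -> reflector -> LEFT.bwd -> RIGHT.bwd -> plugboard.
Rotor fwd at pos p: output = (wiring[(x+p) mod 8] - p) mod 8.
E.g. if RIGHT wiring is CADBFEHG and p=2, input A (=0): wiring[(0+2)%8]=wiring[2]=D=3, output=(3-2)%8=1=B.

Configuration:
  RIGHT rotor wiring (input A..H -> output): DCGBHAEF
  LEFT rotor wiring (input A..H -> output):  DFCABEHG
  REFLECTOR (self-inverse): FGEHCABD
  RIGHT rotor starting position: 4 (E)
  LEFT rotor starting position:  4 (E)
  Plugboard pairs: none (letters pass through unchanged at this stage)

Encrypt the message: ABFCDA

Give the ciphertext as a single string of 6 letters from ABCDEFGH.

Answer: BFGFCC

Derivation:
Char 1 ('A'): step: R->5, L=4; A->plug->A->R->D->L->C->refl->E->L'->H->R'->B->plug->B
Char 2 ('B'): step: R->6, L=4; B->plug->B->R->H->L->E->refl->C->L'->D->R'->F->plug->F
Char 3 ('F'): step: R->7, L=4; F->plug->F->R->A->L->F->refl->A->L'->B->R'->G->plug->G
Char 4 ('C'): step: R->0, L->5 (L advanced); C->plug->C->R->G->L->D->refl->H->L'->A->R'->F->plug->F
Char 5 ('D'): step: R->1, L=5; D->plug->D->R->G->L->D->refl->H->L'->A->R'->C->plug->C
Char 6 ('A'): step: R->2, L=5; A->plug->A->R->E->L->A->refl->F->L'->F->R'->C->plug->C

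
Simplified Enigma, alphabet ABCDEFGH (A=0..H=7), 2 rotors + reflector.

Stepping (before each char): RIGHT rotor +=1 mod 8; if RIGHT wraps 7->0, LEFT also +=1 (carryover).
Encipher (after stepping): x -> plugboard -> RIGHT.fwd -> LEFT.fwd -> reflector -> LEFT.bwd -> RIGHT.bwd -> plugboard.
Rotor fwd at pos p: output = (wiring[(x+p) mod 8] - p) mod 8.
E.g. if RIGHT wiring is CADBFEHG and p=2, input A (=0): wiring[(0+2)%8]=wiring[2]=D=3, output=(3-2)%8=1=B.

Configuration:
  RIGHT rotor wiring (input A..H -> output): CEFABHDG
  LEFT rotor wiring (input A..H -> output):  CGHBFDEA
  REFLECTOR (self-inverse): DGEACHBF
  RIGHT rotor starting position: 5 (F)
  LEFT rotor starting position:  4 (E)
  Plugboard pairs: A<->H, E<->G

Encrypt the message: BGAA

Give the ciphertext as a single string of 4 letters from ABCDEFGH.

Char 1 ('B'): step: R->6, L=4; B->plug->B->R->A->L->B->refl->G->L'->E->R'->C->plug->C
Char 2 ('G'): step: R->7, L=4; G->plug->E->R->B->L->H->refl->F->L'->H->R'->A->plug->H
Char 3 ('A'): step: R->0, L->5 (L advanced); A->plug->H->R->G->L->E->refl->C->L'->F->R'->C->plug->C
Char 4 ('A'): step: R->1, L=5; A->plug->H->R->B->L->H->refl->F->L'->D->R'->A->plug->H

Answer: CHCH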